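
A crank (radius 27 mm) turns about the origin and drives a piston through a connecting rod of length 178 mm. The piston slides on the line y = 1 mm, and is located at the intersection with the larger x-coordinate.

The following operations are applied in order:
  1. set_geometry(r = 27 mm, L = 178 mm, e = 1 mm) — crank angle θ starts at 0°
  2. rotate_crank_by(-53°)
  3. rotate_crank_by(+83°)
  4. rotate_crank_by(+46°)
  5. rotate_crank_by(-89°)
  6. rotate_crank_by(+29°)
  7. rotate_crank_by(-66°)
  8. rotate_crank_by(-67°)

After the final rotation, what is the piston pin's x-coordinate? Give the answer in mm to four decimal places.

163.9698

set_geometry: r = 27 mm, L = 178 mm, e = 1 mm; θ ← 0°
rotate_crank_by(-53°): θ ← 0° -53° = -53°
rotate_crank_by(+83°): θ ← -53° +83° = 30°
rotate_crank_by(+46°): θ ← 30° +46° = 76°
rotate_crank_by(-89°): θ ← 76° -89° = -13°
rotate_crank_by(+29°): θ ← -13° +29° = 16°
rotate_crank_by(-66°): θ ← 16° -66° = -50°
rotate_crank_by(-67°): θ ← -50° -67° = -117°
crank pin P = (r cos θ, r sin θ) = (-12.257743, -24.057176)
h = r sin θ − e = -24.057176 − 1 = -25.057176
x = r cos θ + √(L² − h²) = -12.257743 + √(31684.0 − 627.8621) = -12.257743 + 176.227517 = 163.969774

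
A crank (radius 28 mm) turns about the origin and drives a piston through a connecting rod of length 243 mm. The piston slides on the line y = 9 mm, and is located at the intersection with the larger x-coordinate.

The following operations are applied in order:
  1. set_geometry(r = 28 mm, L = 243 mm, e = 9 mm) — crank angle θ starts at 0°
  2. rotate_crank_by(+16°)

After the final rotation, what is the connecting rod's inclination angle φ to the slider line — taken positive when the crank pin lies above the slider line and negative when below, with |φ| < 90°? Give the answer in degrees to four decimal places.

set_geometry: r = 28 mm, L = 243 mm, e = 9 mm; θ ← 0°
rotate_crank_by(+16°): θ ← 0° +16° = 16°
crank pin P = (r cos θ, r sin θ) = (26.915327, 7.717846)
h = r sin θ − e = 7.717846 − 9 = -1.282154
sin φ = h / L = -1.282154 / 243 = -0.00527635
φ = arcsin(-0.00527635) = -0.302314°

-0.3023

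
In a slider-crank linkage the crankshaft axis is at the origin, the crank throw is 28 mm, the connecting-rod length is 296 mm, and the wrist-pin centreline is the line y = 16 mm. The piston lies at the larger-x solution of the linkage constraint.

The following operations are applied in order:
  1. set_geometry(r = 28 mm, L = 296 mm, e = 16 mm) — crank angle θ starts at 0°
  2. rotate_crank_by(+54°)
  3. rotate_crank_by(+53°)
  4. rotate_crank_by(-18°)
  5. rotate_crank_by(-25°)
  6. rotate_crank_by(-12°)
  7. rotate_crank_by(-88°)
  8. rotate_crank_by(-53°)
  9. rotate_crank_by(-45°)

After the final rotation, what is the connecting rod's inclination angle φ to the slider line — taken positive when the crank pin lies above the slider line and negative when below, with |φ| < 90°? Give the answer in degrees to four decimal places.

-7.0133

set_geometry: r = 28 mm, L = 296 mm, e = 16 mm; θ ← 0°
rotate_crank_by(+54°): θ ← 0° +54° = 54°
rotate_crank_by(+53°): θ ← 54° +53° = 107°
rotate_crank_by(-18°): θ ← 107° -18° = 89°
rotate_crank_by(-25°): θ ← 89° -25° = 64°
rotate_crank_by(-12°): θ ← 64° -12° = 52°
rotate_crank_by(-88°): θ ← 52° -88° = -36°
rotate_crank_by(-53°): θ ← -36° -53° = -89°
rotate_crank_by(-45°): θ ← -89° -45° = -134°
crank pin P = (r cos θ, r sin θ) = (-19.450434, -20.141514)
h = r sin θ − e = -20.141514 − 16 = -36.141514
sin φ = h / L = -36.141514 / 296 = -0.12209971
φ = arcsin(-0.12209971) = -7.013298°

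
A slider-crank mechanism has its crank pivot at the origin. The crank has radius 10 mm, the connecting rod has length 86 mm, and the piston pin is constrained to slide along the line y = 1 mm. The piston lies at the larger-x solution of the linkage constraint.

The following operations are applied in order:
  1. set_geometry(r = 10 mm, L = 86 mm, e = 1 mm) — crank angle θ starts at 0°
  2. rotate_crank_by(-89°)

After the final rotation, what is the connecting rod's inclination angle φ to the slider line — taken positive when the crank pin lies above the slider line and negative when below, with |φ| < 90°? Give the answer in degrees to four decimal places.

-7.3476

set_geometry: r = 10 mm, L = 86 mm, e = 1 mm; θ ← 0°
rotate_crank_by(-89°): θ ← 0° -89° = -89°
crank pin P = (r cos θ, r sin θ) = (0.174524, -9.998477)
h = r sin θ − e = -9.998477 − 1 = -10.998477
sin φ = h / L = -10.998477 / 86 = -0.12788927
φ = arcsin(-0.12788927) = -7.347638°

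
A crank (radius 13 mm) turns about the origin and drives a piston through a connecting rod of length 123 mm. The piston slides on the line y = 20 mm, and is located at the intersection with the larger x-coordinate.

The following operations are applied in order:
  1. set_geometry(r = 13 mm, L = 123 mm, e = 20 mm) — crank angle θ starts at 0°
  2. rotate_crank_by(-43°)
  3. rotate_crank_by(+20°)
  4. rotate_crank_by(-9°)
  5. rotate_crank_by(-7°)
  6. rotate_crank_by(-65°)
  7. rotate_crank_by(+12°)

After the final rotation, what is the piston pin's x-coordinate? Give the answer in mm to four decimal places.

set_geometry: r = 13 mm, L = 123 mm, e = 20 mm; θ ← 0°
rotate_crank_by(-43°): θ ← 0° -43° = -43°
rotate_crank_by(+20°): θ ← -43° +20° = -23°
rotate_crank_by(-9°): θ ← -23° -9° = -32°
rotate_crank_by(-7°): θ ← -32° -7° = -39°
rotate_crank_by(-65°): θ ← -39° -65° = -104°
rotate_crank_by(+12°): θ ← -104° +12° = -92°
crank pin P = (r cos θ, r sin θ) = (-0.453693, -12.992081)
h = r sin θ − e = -12.992081 − 20 = -32.992081
x = r cos θ + √(L² − h²) = -0.453693 + √(15129.0 − 1088.4774) = -0.453693 + 118.492711 = 118.039018

118.0390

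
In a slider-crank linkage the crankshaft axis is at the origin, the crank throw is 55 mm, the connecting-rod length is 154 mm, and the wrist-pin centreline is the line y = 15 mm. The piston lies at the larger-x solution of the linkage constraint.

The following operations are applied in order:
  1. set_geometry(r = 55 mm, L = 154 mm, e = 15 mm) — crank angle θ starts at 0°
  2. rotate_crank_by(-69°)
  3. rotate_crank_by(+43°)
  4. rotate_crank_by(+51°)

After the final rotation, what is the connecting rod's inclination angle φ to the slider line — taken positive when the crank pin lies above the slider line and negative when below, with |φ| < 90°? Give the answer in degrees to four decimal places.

set_geometry: r = 55 mm, L = 154 mm, e = 15 mm; θ ← 0°
rotate_crank_by(-69°): θ ← 0° -69° = -69°
rotate_crank_by(+43°): θ ← -69° +43° = -26°
rotate_crank_by(+51°): θ ← -26° +51° = 25°
crank pin P = (r cos θ, r sin θ) = (49.846928, 23.244004)
h = r sin θ − e = 23.244004 − 15 = 8.244004
sin φ = h / L = 8.244004 / 154 = 0.05353250
φ = arcsin(0.05353250) = 3.068653°

3.0687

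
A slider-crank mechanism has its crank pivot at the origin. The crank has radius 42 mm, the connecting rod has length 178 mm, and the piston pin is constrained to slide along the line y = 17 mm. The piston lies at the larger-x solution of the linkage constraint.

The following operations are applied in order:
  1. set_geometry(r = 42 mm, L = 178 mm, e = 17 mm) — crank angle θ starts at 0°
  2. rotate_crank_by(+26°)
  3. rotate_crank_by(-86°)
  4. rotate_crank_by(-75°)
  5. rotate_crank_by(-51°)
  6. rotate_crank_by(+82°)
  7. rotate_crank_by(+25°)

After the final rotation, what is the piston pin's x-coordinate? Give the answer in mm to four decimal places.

176.2206

set_geometry: r = 42 mm, L = 178 mm, e = 17 mm; θ ← 0°
rotate_crank_by(+26°): θ ← 0° +26° = 26°
rotate_crank_by(-86°): θ ← 26° -86° = -60°
rotate_crank_by(-75°): θ ← -60° -75° = -135°
rotate_crank_by(-51°): θ ← -135° -51° = -186°
rotate_crank_by(+82°): θ ← -186° +82° = -104°
rotate_crank_by(+25°): θ ← -104° +25° = -79°
crank pin P = (r cos θ, r sin θ) = (8.013978, -41.228342)
h = r sin θ − e = -41.228342 − 17 = -58.228342
x = r cos θ + √(L² − h²) = 8.013978 + √(31684.0 − 3390.5398) = 8.013978 + 168.206600 = 176.220578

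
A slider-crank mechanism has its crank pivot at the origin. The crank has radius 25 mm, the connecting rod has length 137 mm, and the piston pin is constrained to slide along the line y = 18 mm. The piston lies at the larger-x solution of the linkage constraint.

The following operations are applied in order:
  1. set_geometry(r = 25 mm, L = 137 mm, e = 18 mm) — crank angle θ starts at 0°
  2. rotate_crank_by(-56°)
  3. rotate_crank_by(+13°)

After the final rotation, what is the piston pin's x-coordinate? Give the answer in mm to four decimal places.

set_geometry: r = 25 mm, L = 137 mm, e = 18 mm; θ ← 0°
rotate_crank_by(-56°): θ ← 0° -56° = -56°
rotate_crank_by(+13°): θ ← -56° +13° = -43°
crank pin P = (r cos θ, r sin θ) = (18.283843, -17.049959)
h = r sin θ − e = -17.049959 − 18 = -35.049959
x = r cos θ + √(L² − h²) = 18.283843 + √(18769.0 − 1228.4996) = 18.283843 + 132.440554 = 150.724397

150.7244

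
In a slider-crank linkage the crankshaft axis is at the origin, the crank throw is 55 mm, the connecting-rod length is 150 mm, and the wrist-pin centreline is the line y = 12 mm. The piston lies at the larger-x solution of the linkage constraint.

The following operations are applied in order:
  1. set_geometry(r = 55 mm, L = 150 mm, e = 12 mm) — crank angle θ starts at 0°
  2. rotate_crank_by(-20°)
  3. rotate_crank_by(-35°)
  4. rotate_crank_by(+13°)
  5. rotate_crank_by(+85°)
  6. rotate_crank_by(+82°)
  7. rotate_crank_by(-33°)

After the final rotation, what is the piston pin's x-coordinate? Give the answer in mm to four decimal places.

set_geometry: r = 55 mm, L = 150 mm, e = 12 mm; θ ← 0°
rotate_crank_by(-20°): θ ← 0° -20° = -20°
rotate_crank_by(-35°): θ ← -20° -35° = -55°
rotate_crank_by(+13°): θ ← -55° +13° = -42°
rotate_crank_by(+85°): θ ← -42° +85° = 43°
rotate_crank_by(+82°): θ ← 43° +82° = 125°
rotate_crank_by(-33°): θ ← 125° -33° = 92°
crank pin P = (r cos θ, r sin θ) = (-1.919472, 54.966495)
h = r sin θ − e = 54.966495 − 12 = 42.966495
x = r cos θ + √(L² − h²) = -1.919472 + √(22500.0 − 1846.1197) = -1.919472 + 143.714579 = 141.795107

141.7951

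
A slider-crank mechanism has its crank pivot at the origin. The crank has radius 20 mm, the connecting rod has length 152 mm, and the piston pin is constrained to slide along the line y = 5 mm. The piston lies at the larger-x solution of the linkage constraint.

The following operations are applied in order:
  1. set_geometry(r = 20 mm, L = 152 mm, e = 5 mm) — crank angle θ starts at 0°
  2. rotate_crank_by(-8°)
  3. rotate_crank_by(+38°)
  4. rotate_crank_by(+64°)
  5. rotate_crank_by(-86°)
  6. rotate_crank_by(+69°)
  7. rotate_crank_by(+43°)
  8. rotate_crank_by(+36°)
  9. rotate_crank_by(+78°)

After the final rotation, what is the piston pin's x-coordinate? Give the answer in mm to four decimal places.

138.7614

set_geometry: r = 20 mm, L = 152 mm, e = 5 mm; θ ← 0°
rotate_crank_by(-8°): θ ← 0° -8° = -8°
rotate_crank_by(+38°): θ ← -8° +38° = 30°
rotate_crank_by(+64°): θ ← 30° +64° = 94°
rotate_crank_by(-86°): θ ← 94° -86° = 8°
rotate_crank_by(+69°): θ ← 8° +69° = 77°
rotate_crank_by(+43°): θ ← 77° +43° = 120°
rotate_crank_by(+36°): θ ← 120° +36° = 156°
rotate_crank_by(+78°): θ ← 156° +78° = 234°
crank pin P = (r cos θ, r sin θ) = (-11.755705, -16.180340)
h = r sin θ − e = -16.180340 − 5 = -21.180340
x = r cos θ + √(L² − h²) = -11.755705 + √(23104.0 − 448.6068) = -11.755705 + 150.517086 = 138.761381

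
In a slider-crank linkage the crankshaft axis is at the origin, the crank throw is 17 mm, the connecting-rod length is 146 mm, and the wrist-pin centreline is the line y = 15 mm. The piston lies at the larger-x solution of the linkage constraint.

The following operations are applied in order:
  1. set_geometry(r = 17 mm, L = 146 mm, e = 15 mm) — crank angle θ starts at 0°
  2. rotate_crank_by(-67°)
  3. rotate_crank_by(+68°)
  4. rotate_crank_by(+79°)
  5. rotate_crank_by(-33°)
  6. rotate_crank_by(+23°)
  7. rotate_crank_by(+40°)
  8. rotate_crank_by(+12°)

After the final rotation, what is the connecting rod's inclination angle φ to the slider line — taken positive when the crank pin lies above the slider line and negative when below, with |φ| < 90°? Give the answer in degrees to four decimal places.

set_geometry: r = 17 mm, L = 146 mm, e = 15 mm; θ ← 0°
rotate_crank_by(-67°): θ ← 0° -67° = -67°
rotate_crank_by(+68°): θ ← -67° +68° = 1°
rotate_crank_by(+79°): θ ← 1° +79° = 80°
rotate_crank_by(-33°): θ ← 80° -33° = 47°
rotate_crank_by(+23°): θ ← 47° +23° = 70°
rotate_crank_by(+40°): θ ← 70° +40° = 110°
rotate_crank_by(+12°): θ ← 110° +12° = 122°
crank pin P = (r cos θ, r sin θ) = (-9.008627, 14.416818)
h = r sin θ − e = 14.416818 − 15 = -0.583182
sin φ = h / L = -0.583182 / 146 = -0.00399440
φ = arcsin(-0.00399440) = -0.228863°

-0.2289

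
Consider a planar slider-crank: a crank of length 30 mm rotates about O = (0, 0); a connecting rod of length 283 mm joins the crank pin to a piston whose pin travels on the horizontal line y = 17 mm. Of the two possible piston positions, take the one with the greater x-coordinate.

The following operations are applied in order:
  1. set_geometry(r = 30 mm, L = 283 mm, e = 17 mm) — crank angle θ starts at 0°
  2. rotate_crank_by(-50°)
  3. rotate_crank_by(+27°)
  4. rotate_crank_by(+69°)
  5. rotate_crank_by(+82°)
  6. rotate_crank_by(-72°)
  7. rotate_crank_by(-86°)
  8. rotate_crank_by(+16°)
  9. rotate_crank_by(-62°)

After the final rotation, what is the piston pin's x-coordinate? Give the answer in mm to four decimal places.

set_geometry: r = 30 mm, L = 283 mm, e = 17 mm; θ ← 0°
rotate_crank_by(-50°): θ ← 0° -50° = -50°
rotate_crank_by(+27°): θ ← -50° +27° = -23°
rotate_crank_by(+69°): θ ← -23° +69° = 46°
rotate_crank_by(+82°): θ ← 46° +82° = 128°
rotate_crank_by(-72°): θ ← 128° -72° = 56°
rotate_crank_by(-86°): θ ← 56° -86° = -30°
rotate_crank_by(+16°): θ ← -30° +16° = -14°
rotate_crank_by(-62°): θ ← -14° -62° = -76°
crank pin P = (r cos θ, r sin θ) = (7.257657, -29.108872)
h = r sin θ − e = -29.108872 − 17 = -46.108872
x = r cos θ + √(L² − h²) = 7.257657 + √(80089.0 − 2126.0281) = 7.257657 + 279.218502 = 286.476159

286.4762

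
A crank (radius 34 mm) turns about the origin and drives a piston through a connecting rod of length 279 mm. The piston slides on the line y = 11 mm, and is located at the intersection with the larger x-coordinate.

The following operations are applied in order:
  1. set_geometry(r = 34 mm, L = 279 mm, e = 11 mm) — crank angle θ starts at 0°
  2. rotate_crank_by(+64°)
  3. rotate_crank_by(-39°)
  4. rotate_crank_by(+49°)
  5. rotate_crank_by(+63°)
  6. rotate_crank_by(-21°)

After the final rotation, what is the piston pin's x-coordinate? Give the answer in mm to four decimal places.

263.4090

set_geometry: r = 34 mm, L = 279 mm, e = 11 mm; θ ← 0°
rotate_crank_by(+64°): θ ← 0° +64° = 64°
rotate_crank_by(-39°): θ ← 64° -39° = 25°
rotate_crank_by(+49°): θ ← 25° +49° = 74°
rotate_crank_by(+63°): θ ← 74° +63° = 137°
rotate_crank_by(-21°): θ ← 137° -21° = 116°
crank pin P = (r cos θ, r sin θ) = (-14.904619, 30.558998)
h = r sin θ − e = 30.558998 − 11 = 19.558998
x = r cos θ + √(L² − h²) = -14.904619 + √(77841.0 − 382.5544) = -14.904619 + 278.313574 = 263.408955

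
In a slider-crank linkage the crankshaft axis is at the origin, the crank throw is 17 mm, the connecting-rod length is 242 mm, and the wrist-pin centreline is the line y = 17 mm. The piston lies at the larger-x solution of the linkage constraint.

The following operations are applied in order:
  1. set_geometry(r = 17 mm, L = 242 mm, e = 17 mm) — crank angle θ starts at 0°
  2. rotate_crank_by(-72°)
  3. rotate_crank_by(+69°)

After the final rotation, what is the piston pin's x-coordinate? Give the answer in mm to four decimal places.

set_geometry: r = 17 mm, L = 242 mm, e = 17 mm; θ ← 0°
rotate_crank_by(-72°): θ ← 0° -72° = -72°
rotate_crank_by(+69°): θ ← -72° +69° = -3°
crank pin P = (r cos θ, r sin θ) = (16.976702, -0.889711)
h = r sin θ − e = -0.889711 − 17 = -17.889711
x = r cos θ + √(L² − h²) = 16.976702 + √(58564.0 − 320.0418) = 16.976702 + 241.337851 = 258.314553

258.3146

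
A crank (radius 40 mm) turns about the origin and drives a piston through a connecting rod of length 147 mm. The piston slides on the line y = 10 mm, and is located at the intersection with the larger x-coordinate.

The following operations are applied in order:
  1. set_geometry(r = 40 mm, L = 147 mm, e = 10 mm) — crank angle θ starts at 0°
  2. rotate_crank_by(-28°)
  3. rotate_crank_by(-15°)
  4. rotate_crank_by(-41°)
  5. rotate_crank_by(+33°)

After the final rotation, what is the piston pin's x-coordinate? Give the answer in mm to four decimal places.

set_geometry: r = 40 mm, L = 147 mm, e = 10 mm; θ ← 0°
rotate_crank_by(-28°): θ ← 0° -28° = -28°
rotate_crank_by(-15°): θ ← -28° -15° = -43°
rotate_crank_by(-41°): θ ← -43° -41° = -84°
rotate_crank_by(+33°): θ ← -84° +33° = -51°
crank pin P = (r cos θ, r sin θ) = (25.172816, -31.085838)
h = r sin θ − e = -31.085838 − 10 = -41.085838
x = r cos θ + √(L² − h²) = 25.172816 + √(21609.0 − 1688.0461) = 25.172816 + 141.141609 = 166.314425

166.3144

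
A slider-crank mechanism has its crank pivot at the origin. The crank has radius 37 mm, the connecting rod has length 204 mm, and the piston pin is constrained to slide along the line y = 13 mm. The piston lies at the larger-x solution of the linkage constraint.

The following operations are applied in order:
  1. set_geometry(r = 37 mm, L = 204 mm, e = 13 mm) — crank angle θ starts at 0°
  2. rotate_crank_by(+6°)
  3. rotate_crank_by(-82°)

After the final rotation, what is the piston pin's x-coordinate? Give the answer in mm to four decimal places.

set_geometry: r = 37 mm, L = 204 mm, e = 13 mm; θ ← 0°
rotate_crank_by(+6°): θ ← 0° +6° = 6°
rotate_crank_by(-82°): θ ← 6° -82° = -76°
crank pin P = (r cos θ, r sin θ) = (8.951110, -35.900942)
h = r sin θ − e = -35.900942 − 13 = -48.900942
x = r cos θ + √(L² − h²) = 8.951110 + √(41616.0 − 2391.3021) = 8.951110 + 198.052260 = 207.003371

207.0034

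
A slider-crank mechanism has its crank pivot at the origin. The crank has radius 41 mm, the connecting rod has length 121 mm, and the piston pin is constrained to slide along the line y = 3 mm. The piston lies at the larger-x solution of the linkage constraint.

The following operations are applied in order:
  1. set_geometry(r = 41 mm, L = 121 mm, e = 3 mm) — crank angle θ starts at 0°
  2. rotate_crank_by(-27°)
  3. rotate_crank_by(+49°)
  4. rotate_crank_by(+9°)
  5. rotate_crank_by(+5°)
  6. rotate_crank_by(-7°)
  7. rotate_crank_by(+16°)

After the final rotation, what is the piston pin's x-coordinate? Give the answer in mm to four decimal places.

set_geometry: r = 41 mm, L = 121 mm, e = 3 mm; θ ← 0°
rotate_crank_by(-27°): θ ← 0° -27° = -27°
rotate_crank_by(+49°): θ ← -27° +49° = 22°
rotate_crank_by(+9°): θ ← 22° +9° = 31°
rotate_crank_by(+5°): θ ← 31° +5° = 36°
rotate_crank_by(-7°): θ ← 36° -7° = 29°
rotate_crank_by(+16°): θ ← 29° +16° = 45°
crank pin P = (r cos θ, r sin θ) = (28.991378, 28.991378)
h = r sin θ − e = 28.991378 − 3 = 25.991378
x = r cos θ + √(L² − h²) = 28.991378 + √(14641.0 − 675.5517) = 28.991378 + 118.175498 = 147.166876

147.1669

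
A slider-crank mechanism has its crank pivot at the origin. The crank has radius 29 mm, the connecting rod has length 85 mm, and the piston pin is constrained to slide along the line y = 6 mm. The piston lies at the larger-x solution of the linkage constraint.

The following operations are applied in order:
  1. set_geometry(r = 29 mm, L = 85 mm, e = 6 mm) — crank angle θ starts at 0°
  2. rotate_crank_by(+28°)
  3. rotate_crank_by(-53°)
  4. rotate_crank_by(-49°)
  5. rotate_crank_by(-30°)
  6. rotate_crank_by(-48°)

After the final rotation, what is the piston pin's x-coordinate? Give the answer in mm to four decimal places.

set_geometry: r = 29 mm, L = 85 mm, e = 6 mm; θ ← 0°
rotate_crank_by(+28°): θ ← 0° +28° = 28°
rotate_crank_by(-53°): θ ← 28° -53° = -25°
rotate_crank_by(-49°): θ ← -25° -49° = -74°
rotate_crank_by(-30°): θ ← -74° -30° = -104°
rotate_crank_by(-48°): θ ← -104° -48° = -152°
crank pin P = (r cos θ, r sin θ) = (-25.605480, -13.614675)
h = r sin θ − e = -13.614675 − 6 = -19.614675
x = r cos θ + √(L² − h²) = -25.605480 + √(7225.0 − 384.7355) = -25.605480 + 82.705892 = 57.100411

57.1004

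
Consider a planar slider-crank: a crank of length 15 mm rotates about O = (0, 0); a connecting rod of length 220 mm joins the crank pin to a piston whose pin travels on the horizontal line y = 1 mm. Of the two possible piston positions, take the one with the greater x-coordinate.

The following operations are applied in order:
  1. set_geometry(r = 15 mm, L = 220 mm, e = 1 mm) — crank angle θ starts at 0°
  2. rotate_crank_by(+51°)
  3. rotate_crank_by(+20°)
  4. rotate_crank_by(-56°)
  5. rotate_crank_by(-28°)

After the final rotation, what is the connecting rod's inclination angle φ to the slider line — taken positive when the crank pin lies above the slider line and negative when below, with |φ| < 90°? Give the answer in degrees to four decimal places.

set_geometry: r = 15 mm, L = 220 mm, e = 1 mm; θ ← 0°
rotate_crank_by(+51°): θ ← 0° +51° = 51°
rotate_crank_by(+20°): θ ← 51° +20° = 71°
rotate_crank_by(-56°): θ ← 71° -56° = 15°
rotate_crank_by(-28°): θ ← 15° -28° = -13°
crank pin P = (r cos θ, r sin θ) = (14.615551, -3.374266)
h = r sin θ − e = -3.374266 − 1 = -4.374266
sin φ = h / L = -4.374266 / 220 = -0.01988303
φ = arcsin(-0.01988303) = -1.139289°

-1.1393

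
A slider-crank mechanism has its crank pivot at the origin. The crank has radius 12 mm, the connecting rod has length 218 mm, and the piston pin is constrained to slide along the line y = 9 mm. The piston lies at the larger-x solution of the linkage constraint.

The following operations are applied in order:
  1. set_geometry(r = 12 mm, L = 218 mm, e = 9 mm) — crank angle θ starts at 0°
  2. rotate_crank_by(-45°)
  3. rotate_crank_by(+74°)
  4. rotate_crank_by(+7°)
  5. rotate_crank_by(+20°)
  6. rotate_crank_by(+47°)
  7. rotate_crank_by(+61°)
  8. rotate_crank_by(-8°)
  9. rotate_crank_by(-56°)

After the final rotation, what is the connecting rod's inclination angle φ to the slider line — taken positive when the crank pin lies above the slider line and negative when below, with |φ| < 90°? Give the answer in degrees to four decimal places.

set_geometry: r = 12 mm, L = 218 mm, e = 9 mm; θ ← 0°
rotate_crank_by(-45°): θ ← 0° -45° = -45°
rotate_crank_by(+74°): θ ← -45° +74° = 29°
rotate_crank_by(+7°): θ ← 29° +7° = 36°
rotate_crank_by(+20°): θ ← 36° +20° = 56°
rotate_crank_by(+47°): θ ← 56° +47° = 103°
rotate_crank_by(+61°): θ ← 103° +61° = 164°
rotate_crank_by(-8°): θ ← 164° -8° = 156°
rotate_crank_by(-56°): θ ← 156° -56° = 100°
crank pin P = (r cos θ, r sin θ) = (-2.083778, 11.817693)
h = r sin θ − e = 11.817693 − 9 = 2.817693
sin φ = h / L = 2.817693 / 218 = 0.01292520
φ = arcsin(0.01292520) = 0.740580°

0.7406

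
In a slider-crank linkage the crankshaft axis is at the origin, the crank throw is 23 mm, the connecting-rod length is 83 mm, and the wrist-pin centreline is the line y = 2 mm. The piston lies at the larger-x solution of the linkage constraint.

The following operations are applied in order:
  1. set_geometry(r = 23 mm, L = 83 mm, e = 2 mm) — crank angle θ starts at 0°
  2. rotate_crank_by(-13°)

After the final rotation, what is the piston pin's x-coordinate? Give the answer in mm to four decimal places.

105.0999

set_geometry: r = 23 mm, L = 83 mm, e = 2 mm; θ ← 0°
rotate_crank_by(-13°): θ ← 0° -13° = -13°
crank pin P = (r cos θ, r sin θ) = (22.410511, -5.173874)
h = r sin θ − e = -5.173874 − 2 = -7.173874
x = r cos θ + √(L² − h²) = 22.410511 + √(6889.0 − 51.4645) = 22.410511 + 82.689392 = 105.099903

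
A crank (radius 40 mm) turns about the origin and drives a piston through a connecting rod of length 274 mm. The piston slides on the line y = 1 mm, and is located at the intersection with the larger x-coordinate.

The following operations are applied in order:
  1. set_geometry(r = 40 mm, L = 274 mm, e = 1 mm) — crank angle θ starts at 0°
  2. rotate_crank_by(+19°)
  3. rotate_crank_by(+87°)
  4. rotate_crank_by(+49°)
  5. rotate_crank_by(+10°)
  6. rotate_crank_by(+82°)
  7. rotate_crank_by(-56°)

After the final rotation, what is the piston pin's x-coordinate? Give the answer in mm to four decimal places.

234.5989

set_geometry: r = 40 mm, L = 274 mm, e = 1 mm; θ ← 0°
rotate_crank_by(+19°): θ ← 0° +19° = 19°
rotate_crank_by(+87°): θ ← 19° +87° = 106°
rotate_crank_by(+49°): θ ← 106° +49° = 155°
rotate_crank_by(+10°): θ ← 155° +10° = 165°
rotate_crank_by(+82°): θ ← 165° +82° = 247°
rotate_crank_by(-56°): θ ← 247° -56° = 191°
crank pin P = (r cos θ, r sin θ) = (-39.265087, -7.632360)
h = r sin θ − e = -7.632360 − 1 = -8.632360
x = r cos θ + √(L² − h²) = -39.265087 + √(75076.0 − 74.5176) = -39.265087 + 273.863985 = 234.598898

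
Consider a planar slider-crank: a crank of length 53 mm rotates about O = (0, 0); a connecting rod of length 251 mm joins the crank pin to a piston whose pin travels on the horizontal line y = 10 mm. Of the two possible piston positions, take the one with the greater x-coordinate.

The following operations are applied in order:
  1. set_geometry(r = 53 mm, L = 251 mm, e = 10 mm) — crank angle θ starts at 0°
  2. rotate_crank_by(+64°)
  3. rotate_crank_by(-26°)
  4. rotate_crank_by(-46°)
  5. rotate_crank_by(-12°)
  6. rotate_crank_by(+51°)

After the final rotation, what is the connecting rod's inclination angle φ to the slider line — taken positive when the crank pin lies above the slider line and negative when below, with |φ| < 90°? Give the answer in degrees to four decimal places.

set_geometry: r = 53 mm, L = 251 mm, e = 10 mm; θ ← 0°
rotate_crank_by(+64°): θ ← 0° +64° = 64°
rotate_crank_by(-26°): θ ← 64° -26° = 38°
rotate_crank_by(-46°): θ ← 38° -46° = -8°
rotate_crank_by(-12°): θ ← -8° -12° = -20°
rotate_crank_by(+51°): θ ← -20° +51° = 31°
crank pin P = (r cos θ, r sin θ) = (45.429867, 27.297018)
h = r sin θ − e = 27.297018 − 10 = 17.297018
sin φ = h / L = 17.297018 / 251 = 0.06891242
φ = arcsin(0.06891242) = 3.951523°

3.9515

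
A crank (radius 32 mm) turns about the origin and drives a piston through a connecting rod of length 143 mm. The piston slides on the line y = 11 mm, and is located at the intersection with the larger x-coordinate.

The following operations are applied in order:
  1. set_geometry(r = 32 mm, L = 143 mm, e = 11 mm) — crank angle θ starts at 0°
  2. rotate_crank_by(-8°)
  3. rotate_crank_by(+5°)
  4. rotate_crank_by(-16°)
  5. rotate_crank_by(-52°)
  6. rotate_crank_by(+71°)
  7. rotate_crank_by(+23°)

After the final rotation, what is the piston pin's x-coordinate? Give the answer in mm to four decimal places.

set_geometry: r = 32 mm, L = 143 mm, e = 11 mm; θ ← 0°
rotate_crank_by(-8°): θ ← 0° -8° = -8°
rotate_crank_by(+5°): θ ← -8° +5° = -3°
rotate_crank_by(-16°): θ ← -3° -16° = -19°
rotate_crank_by(-52°): θ ← -19° -52° = -71°
rotate_crank_by(+71°): θ ← -71° +71° = 0°
rotate_crank_by(+23°): θ ← 0° +23° = 23°
crank pin P = (r cos θ, r sin θ) = (29.456155, 12.503396)
h = r sin θ − e = 12.503396 − 11 = 1.503396
x = r cos θ + √(L² − h²) = 29.456155 + √(20449.0 − 2.2602) = 29.456155 + 142.992097 = 172.448252

172.4483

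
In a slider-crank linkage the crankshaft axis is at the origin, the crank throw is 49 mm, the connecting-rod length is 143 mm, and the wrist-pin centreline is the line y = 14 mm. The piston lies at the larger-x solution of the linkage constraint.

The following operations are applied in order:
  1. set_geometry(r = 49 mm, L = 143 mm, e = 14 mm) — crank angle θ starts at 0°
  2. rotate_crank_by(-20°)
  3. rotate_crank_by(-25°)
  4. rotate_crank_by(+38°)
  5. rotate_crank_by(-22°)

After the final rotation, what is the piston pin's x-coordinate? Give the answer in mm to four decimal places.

180.7821

set_geometry: r = 49 mm, L = 143 mm, e = 14 mm; θ ← 0°
rotate_crank_by(-20°): θ ← 0° -20° = -20°
rotate_crank_by(-25°): θ ← -20° -25° = -45°
rotate_crank_by(+38°): θ ← -45° +38° = -7°
rotate_crank_by(-22°): θ ← -7° -22° = -29°
crank pin P = (r cos θ, r sin θ) = (42.856366, -23.755671)
h = r sin θ − e = -23.755671 − 14 = -37.755671
x = r cos θ + √(L² − h²) = 42.856366 + √(20449.0 − 1425.4907) = 42.856366 + 137.925738 = 180.782104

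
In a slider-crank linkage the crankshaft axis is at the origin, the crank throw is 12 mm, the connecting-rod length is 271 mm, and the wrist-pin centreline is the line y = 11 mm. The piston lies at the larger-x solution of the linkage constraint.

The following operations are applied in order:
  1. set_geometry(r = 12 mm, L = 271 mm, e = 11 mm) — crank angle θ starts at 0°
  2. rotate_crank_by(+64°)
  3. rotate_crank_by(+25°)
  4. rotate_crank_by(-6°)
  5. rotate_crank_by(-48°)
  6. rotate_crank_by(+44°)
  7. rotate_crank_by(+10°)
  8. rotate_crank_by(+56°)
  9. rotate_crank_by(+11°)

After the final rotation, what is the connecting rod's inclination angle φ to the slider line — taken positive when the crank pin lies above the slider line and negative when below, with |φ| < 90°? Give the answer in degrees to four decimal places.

set_geometry: r = 12 mm, L = 271 mm, e = 11 mm; θ ← 0°
rotate_crank_by(+64°): θ ← 0° +64° = 64°
rotate_crank_by(+25°): θ ← 64° +25° = 89°
rotate_crank_by(-6°): θ ← 89° -6° = 83°
rotate_crank_by(-48°): θ ← 83° -48° = 35°
rotate_crank_by(+44°): θ ← 35° +44° = 79°
rotate_crank_by(+10°): θ ← 79° +10° = 89°
rotate_crank_by(+56°): θ ← 89° +56° = 145°
rotate_crank_by(+11°): θ ← 145° +11° = 156°
crank pin P = (r cos θ, r sin θ) = (-10.962545, 4.880840)
h = r sin θ − e = 4.880840 − 11 = -6.119160
sin φ = h / L = -6.119160 / 271 = -0.02257993
φ = arcsin(-0.02257993) = -1.293844°

-1.2938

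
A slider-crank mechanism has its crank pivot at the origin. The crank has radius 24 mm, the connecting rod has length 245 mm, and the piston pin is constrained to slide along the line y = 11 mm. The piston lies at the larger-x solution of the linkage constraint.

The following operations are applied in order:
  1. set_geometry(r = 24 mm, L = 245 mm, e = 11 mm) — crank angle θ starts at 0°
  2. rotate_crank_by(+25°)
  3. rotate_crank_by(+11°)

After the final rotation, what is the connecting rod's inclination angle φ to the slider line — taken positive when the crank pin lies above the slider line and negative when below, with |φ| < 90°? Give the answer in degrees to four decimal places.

0.7266

set_geometry: r = 24 mm, L = 245 mm, e = 11 mm; θ ← 0°
rotate_crank_by(+25°): θ ← 0° +25° = 25°
rotate_crank_by(+11°): θ ← 25° +11° = 36°
crank pin P = (r cos θ, r sin θ) = (19.416408, 14.106846)
h = r sin θ − e = 14.106846 − 11 = 3.106846
sin φ = h / L = 3.106846 / 245 = 0.01268100
φ = arcsin(0.01268100) = 0.726588°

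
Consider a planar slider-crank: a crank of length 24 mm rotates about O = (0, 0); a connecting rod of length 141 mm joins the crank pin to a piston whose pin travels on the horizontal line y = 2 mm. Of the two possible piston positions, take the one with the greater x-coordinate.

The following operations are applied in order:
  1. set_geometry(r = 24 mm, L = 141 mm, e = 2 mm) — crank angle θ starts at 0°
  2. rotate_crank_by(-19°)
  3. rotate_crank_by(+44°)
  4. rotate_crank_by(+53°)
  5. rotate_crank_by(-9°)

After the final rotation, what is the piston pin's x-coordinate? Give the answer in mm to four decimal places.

set_geometry: r = 24 mm, L = 141 mm, e = 2 mm; θ ← 0°
rotate_crank_by(-19°): θ ← 0° -19° = -19°
rotate_crank_by(+44°): θ ← -19° +44° = 25°
rotate_crank_by(+53°): θ ← 25° +53° = 78°
rotate_crank_by(-9°): θ ← 78° -9° = 69°
crank pin P = (r cos θ, r sin θ) = (8.600831, 22.405930)
h = r sin θ − e = 22.405930 − 2 = 20.405930
x = r cos θ + √(L² − h²) = 8.600831 + √(19881.0 − 416.4020) = 8.600831 + 139.515583 = 148.116414

148.1164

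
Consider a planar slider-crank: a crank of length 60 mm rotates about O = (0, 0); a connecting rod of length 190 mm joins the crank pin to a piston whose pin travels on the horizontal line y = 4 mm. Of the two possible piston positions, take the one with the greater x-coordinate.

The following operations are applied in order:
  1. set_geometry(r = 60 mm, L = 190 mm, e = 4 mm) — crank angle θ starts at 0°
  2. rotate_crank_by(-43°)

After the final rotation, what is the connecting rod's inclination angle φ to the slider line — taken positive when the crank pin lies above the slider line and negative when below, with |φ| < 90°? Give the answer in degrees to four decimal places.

-13.6754

set_geometry: r = 60 mm, L = 190 mm, e = 4 mm; θ ← 0°
rotate_crank_by(-43°): θ ← 0° -43° = -43°
crank pin P = (r cos θ, r sin θ) = (43.881222, -40.919902)
h = r sin θ − e = -40.919902 − 4 = -44.919902
sin φ = h / L = -44.919902 / 190 = -0.23642053
φ = arcsin(-0.23642053) = -13.675373°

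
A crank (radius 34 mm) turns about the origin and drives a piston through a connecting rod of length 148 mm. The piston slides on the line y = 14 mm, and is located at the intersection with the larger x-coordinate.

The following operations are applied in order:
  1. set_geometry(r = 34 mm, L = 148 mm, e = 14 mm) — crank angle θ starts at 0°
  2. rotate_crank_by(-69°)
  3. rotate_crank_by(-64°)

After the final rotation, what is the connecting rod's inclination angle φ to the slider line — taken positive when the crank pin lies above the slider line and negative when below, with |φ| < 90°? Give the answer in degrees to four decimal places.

set_geometry: r = 34 mm, L = 148 mm, e = 14 mm; θ ← 0°
rotate_crank_by(-69°): θ ← 0° -69° = -69°
rotate_crank_by(-64°): θ ← -69° -64° = -133°
crank pin P = (r cos θ, r sin θ) = (-23.187944, -24.866026)
h = r sin θ − e = -24.866026 − 14 = -38.866026
sin φ = h / L = -38.866026 / 148 = -0.26260828
φ = arcsin(-0.26260828) = -15.224885°

-15.2249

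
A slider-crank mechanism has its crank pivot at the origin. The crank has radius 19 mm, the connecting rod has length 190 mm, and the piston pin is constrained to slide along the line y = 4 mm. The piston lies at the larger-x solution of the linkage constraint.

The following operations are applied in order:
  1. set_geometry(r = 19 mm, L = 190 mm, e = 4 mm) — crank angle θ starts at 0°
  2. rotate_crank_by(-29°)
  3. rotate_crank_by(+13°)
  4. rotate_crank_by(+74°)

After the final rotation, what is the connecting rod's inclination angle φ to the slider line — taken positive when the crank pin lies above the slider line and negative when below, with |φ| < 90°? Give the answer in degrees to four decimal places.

set_geometry: r = 19 mm, L = 190 mm, e = 4 mm; θ ← 0°
rotate_crank_by(-29°): θ ← 0° -29° = -29°
rotate_crank_by(+13°): θ ← -29° +13° = -16°
rotate_crank_by(+74°): θ ← -16° +74° = 58°
crank pin P = (r cos θ, r sin θ) = (10.068466, 16.112914)
h = r sin θ − e = 16.112914 − 4 = 12.112914
sin φ = h / L = 12.112914 / 190 = 0.06375218
φ = arcsin(0.06375218) = 3.655210°

3.6552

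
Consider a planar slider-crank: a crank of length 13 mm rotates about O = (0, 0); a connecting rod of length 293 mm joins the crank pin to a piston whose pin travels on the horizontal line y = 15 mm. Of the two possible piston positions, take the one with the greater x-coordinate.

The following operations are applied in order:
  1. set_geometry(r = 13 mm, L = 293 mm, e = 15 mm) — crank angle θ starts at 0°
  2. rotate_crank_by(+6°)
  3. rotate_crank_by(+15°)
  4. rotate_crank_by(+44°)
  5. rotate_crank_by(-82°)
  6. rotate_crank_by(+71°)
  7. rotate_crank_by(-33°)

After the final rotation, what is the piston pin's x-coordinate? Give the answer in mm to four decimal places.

set_geometry: r = 13 mm, L = 293 mm, e = 15 mm; θ ← 0°
rotate_crank_by(+6°): θ ← 0° +6° = 6°
rotate_crank_by(+15°): θ ← 6° +15° = 21°
rotate_crank_by(+44°): θ ← 21° +44° = 65°
rotate_crank_by(-82°): θ ← 65° -82° = -17°
rotate_crank_by(+71°): θ ← -17° +71° = 54°
rotate_crank_by(-33°): θ ← 54° -33° = 21°
crank pin P = (r cos θ, r sin θ) = (12.136546, 4.658783)
h = r sin θ − e = 4.658783 − 15 = -10.341217
x = r cos θ + √(L² − h²) = 12.136546 + √(85849.0 − 106.9408) = 12.136546 + 292.817450 = 304.953996

304.9540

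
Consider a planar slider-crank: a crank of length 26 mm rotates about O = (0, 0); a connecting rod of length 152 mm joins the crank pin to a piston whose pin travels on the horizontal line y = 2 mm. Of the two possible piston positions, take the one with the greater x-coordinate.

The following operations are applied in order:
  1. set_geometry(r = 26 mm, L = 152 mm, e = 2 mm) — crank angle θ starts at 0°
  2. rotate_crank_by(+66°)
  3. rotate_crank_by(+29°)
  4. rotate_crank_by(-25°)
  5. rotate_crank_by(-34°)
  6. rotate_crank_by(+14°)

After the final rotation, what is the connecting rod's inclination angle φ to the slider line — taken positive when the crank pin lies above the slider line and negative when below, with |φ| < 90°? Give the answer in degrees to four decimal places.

6.7695

set_geometry: r = 26 mm, L = 152 mm, e = 2 mm; θ ← 0°
rotate_crank_by(+66°): θ ← 0° +66° = 66°
rotate_crank_by(+29°): θ ← 66° +29° = 95°
rotate_crank_by(-25°): θ ← 95° -25° = 70°
rotate_crank_by(-34°): θ ← 70° -34° = 36°
rotate_crank_by(+14°): θ ← 36° +14° = 50°
crank pin P = (r cos θ, r sin θ) = (16.712478, 19.917156)
h = r sin θ − e = 19.917156 − 2 = 17.917156
sin φ = h / L = 17.917156 / 152 = 0.11787602
φ = arcsin(0.11787602) = 6.769538°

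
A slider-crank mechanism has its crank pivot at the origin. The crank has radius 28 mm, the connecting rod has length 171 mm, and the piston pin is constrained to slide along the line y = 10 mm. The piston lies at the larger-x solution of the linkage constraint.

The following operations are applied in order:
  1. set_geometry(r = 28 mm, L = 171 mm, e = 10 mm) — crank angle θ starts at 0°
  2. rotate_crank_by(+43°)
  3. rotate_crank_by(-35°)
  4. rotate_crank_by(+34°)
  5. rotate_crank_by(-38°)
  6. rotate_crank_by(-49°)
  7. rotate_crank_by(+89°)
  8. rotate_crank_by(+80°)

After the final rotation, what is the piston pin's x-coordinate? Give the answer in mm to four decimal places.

set_geometry: r = 28 mm, L = 171 mm, e = 10 mm; θ ← 0°
rotate_crank_by(+43°): θ ← 0° +43° = 43°
rotate_crank_by(-35°): θ ← 43° -35° = 8°
rotate_crank_by(+34°): θ ← 8° +34° = 42°
rotate_crank_by(-38°): θ ← 42° -38° = 4°
rotate_crank_by(-49°): θ ← 4° -49° = -45°
rotate_crank_by(+89°): θ ← -45° +89° = 44°
rotate_crank_by(+80°): θ ← 44° +80° = 124°
crank pin P = (r cos θ, r sin θ) = (-15.657401, 23.213052)
h = r sin θ − e = 23.213052 − 10 = 13.213052
x = r cos θ + √(L² − h²) = -15.657401 + √(29241.0 − 174.5847) = -15.657401 + 170.488754 = 154.831353

154.8314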